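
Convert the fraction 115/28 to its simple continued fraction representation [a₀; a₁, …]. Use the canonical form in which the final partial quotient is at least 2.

Repeatedly divide and take the remainder:
115 = 4·28 + 3, so a_0 = 4
28 = 9·3 + 1, so a_1 = 9
3 = 3·1 + 0, so a_2 = 3

[4; 9, 3]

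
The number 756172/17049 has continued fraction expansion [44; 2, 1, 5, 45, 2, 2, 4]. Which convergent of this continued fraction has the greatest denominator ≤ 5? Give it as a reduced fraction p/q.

a_0 = 44: 44/1  (≤ bound)
a_1 = 2: 89/2  (≤ bound)
a_2 = 1: 133/3  (≤ bound)
a_3 = 5: 754/17  (> 5, stop)

133/3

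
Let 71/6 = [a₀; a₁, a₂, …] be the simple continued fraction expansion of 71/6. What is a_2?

5

Run the Euclidean algorithm, recording each quotient:
71 ÷ 6 → quotient 11, remainder 5
6 ÷ 5 → quotient 1, remainder 1
5 ÷ 1 → quotient 5, remainder 0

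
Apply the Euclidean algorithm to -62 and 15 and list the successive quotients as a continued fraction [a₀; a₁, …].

[-5; 1, 6, 2]

Repeatedly divide and take the remainder:
⌊-62/15⌋ = -5, remainder 13
⌊15/13⌋ = 1, remainder 2
⌊13/2⌋ = 6, remainder 1
⌊2/1⌋ = 2, remainder 0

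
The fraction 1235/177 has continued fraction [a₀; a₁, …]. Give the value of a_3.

4

Apply division with remainder until the remainder is 0:
1235 = 6·177 + 173, so a_0 = 6
177 = 1·173 + 4, so a_1 = 1
173 = 43·4 + 1, so a_2 = 43
4 = 4·1 + 0, so a_3 = 4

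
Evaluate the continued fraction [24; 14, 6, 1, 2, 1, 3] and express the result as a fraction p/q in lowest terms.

34397/1429

Start with 3.
1 + 1/(3/1) = 1 + 1/3 = 4/3
2 + 1/(4/3) = 2 + 3/4 = 11/4
1 + 1/(11/4) = 1 + 4/11 = 15/11
6 + 1/(15/11) = 6 + 11/15 = 101/15
14 + 1/(101/15) = 14 + 15/101 = 1429/101
24 + 1/(1429/101) = 24 + 101/1429 = 34397/1429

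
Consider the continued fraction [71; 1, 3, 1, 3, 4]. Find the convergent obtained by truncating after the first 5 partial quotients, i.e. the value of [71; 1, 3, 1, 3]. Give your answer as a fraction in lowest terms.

1364/19

Collapse the nested fraction from the inside out:
Start with 3.
1 + 1/(3/1) = 1 + 1/3 = 4/3
3 + 1/(4/3) = 3 + 3/4 = 15/4
1 + 1/(15/4) = 1 + 4/15 = 19/15
71 + 1/(19/15) = 71 + 15/19 = 1364/19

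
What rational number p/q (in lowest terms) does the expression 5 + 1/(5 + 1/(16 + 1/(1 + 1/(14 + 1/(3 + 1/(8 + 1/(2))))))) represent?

a_0 = 5: 5/1
a_1 = 5: 26/5
a_2 = 16: 421/81
a_3 = 1: 447/86
a_4 = 14: 6679/1285
a_5 = 3: 20484/3941
a_6 = 8: 170551/32813
a_7 = 2: 361586/69567

361586/69567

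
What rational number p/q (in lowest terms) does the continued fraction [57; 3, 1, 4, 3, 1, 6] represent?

a_0 = 57: 57/1
a_1 = 3: 172/3
a_2 = 1: 229/4
a_3 = 4: 1088/19
a_4 = 3: 3493/61
a_5 = 1: 4581/80
a_6 = 6: 30979/541

30979/541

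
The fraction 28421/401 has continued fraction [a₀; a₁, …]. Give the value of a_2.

⌊28421/401⌋ = 70, remainder 351
⌊401/351⌋ = 1, remainder 50
⌊351/50⌋ = 7, remainder 1

7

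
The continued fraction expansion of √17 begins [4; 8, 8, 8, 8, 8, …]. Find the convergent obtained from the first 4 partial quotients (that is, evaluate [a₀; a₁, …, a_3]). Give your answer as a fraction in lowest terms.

Start with 8.
8 + 1/(8/1) = 8 + 1/8 = 65/8
8 + 1/(65/8) = 8 + 8/65 = 528/65
4 + 1/(528/65) = 4 + 65/528 = 2177/528

2177/528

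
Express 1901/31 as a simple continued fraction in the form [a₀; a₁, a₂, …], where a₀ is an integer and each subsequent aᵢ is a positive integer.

Run the Euclidean algorithm, recording each quotient:
⌊1901/31⌋ = 61, remainder 10
⌊31/10⌋ = 3, remainder 1
⌊10/1⌋ = 10, remainder 0

[61; 3, 10]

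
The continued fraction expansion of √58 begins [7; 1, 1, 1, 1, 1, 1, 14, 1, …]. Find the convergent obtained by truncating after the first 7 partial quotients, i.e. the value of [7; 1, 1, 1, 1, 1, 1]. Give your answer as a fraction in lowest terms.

99/13

Build up convergents one term at a time:
a_0 = 7: 7/1
a_1 = 1: 8/1
a_2 = 1: 15/2
a_3 = 1: 23/3
a_4 = 1: 38/5
a_5 = 1: 61/8
a_6 = 1: 99/13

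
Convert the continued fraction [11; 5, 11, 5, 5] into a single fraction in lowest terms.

16582/1481

Collapse the nested fraction from the inside out:
Start with 5.
5 + 1/(5/1) = 5 + 1/5 = 26/5
11 + 1/(26/5) = 11 + 5/26 = 291/26
5 + 1/(291/26) = 5 + 26/291 = 1481/291
11 + 1/(1481/291) = 11 + 291/1481 = 16582/1481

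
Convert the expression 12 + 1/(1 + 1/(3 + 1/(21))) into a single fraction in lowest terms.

1084/85

a_0 = 12: 12/1
a_1 = 1: 13/1
a_2 = 3: 51/4
a_3 = 21: 1084/85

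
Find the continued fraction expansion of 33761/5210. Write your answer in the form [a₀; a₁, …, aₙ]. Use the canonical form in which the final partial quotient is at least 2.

[6; 2, 12, 41, 1, 1, 2]

33761 = 6·5210 + 2501, so a_0 = 6
5210 = 2·2501 + 208, so a_1 = 2
2501 = 12·208 + 5, so a_2 = 12
208 = 41·5 + 3, so a_3 = 41
5 = 1·3 + 2, so a_4 = 1
3 = 1·2 + 1, so a_5 = 1
2 = 2·1 + 0, so a_6 = 2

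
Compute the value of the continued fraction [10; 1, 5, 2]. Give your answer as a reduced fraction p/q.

141/13

Collapse the nested fraction from the inside out:
Start with 2.
5 + 1/(2/1) = 5 + 1/2 = 11/2
1 + 1/(11/2) = 1 + 2/11 = 13/11
10 + 1/(13/11) = 10 + 11/13 = 141/13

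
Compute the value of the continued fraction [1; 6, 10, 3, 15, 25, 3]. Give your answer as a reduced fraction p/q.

256856/220663

a_0 = 1: 1/1
a_1 = 6: 7/6
a_2 = 10: 71/61
a_3 = 3: 220/189
a_4 = 15: 3371/2896
a_5 = 25: 84495/72589
a_6 = 3: 256856/220663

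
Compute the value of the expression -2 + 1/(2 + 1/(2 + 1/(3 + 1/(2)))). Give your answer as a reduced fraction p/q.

-62/39

Start with 2.
3 + 1/(2/1) = 3 + 1/2 = 7/2
2 + 1/(7/2) = 2 + 2/7 = 16/7
2 + 1/(16/7) = 2 + 7/16 = 39/16
-2 + 1/(39/16) = -2 + 16/39 = -62/39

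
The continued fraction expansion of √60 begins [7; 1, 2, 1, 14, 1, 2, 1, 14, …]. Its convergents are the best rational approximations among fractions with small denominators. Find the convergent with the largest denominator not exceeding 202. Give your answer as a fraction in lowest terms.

1433/185

a_0 = 7: 7/1  (≤ bound)
a_1 = 1: 8/1  (≤ bound)
a_2 = 2: 23/3  (≤ bound)
a_3 = 1: 31/4  (≤ bound)
a_4 = 14: 457/59  (≤ bound)
a_5 = 1: 488/63  (≤ bound)
a_6 = 2: 1433/185  (≤ bound)
a_7 = 1: 1921/248  (> 202, stop)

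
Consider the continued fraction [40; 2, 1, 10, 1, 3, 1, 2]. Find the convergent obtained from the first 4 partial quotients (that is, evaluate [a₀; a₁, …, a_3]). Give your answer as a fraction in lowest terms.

a_0 = 40: 40/1
a_1 = 2: 81/2
a_2 = 1: 121/3
a_3 = 10: 1291/32

1291/32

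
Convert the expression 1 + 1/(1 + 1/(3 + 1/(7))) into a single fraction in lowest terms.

51/29

Starting at the tail and folding back:
Start with 7.
3 + 1/(7/1) = 3 + 1/7 = 22/7
1 + 1/(22/7) = 1 + 7/22 = 29/22
1 + 1/(29/22) = 1 + 22/29 = 51/29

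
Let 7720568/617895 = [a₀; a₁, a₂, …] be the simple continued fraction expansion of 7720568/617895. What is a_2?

49

Run the Euclidean algorithm, recording each quotient:
⌊7720568/617895⌋ = 12, remainder 305828
⌊617895/305828⌋ = 2, remainder 6239
⌊305828/6239⌋ = 49, remainder 117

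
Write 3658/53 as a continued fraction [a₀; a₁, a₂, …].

3658 = 69·53 + 1, so a_0 = 69
53 = 53·1 + 0, so a_1 = 53

[69; 53]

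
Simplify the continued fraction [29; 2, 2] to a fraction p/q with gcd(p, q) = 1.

147/5

a_0 = 29: 29/1
a_1 = 2: 59/2
a_2 = 2: 147/5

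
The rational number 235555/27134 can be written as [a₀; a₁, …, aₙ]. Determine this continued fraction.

Run the Euclidean algorithm, recording each quotient:
⌊235555/27134⌋ = 8, remainder 18483
⌊27134/18483⌋ = 1, remainder 8651
⌊18483/8651⌋ = 2, remainder 1181
⌊8651/1181⌋ = 7, remainder 384
⌊1181/384⌋ = 3, remainder 29
⌊384/29⌋ = 13, remainder 7
⌊29/7⌋ = 4, remainder 1
⌊7/1⌋ = 7, remainder 0

[8; 1, 2, 7, 3, 13, 4, 7]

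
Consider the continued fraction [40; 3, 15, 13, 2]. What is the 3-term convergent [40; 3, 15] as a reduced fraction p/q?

1855/46

Start with 15.
3 + 1/(15/1) = 3 + 1/15 = 46/15
40 + 1/(46/15) = 40 + 15/46 = 1855/46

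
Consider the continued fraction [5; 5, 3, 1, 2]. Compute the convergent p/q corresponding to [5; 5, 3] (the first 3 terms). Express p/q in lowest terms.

83/16

Start with 3.
5 + 1/(3/1) = 5 + 1/3 = 16/3
5 + 1/(16/3) = 5 + 3/16 = 83/16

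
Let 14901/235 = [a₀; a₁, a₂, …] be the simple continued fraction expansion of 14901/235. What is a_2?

14901 = 63·235 + 96, so a_0 = 63
235 = 2·96 + 43, so a_1 = 2
96 = 2·43 + 10, so a_2 = 2

2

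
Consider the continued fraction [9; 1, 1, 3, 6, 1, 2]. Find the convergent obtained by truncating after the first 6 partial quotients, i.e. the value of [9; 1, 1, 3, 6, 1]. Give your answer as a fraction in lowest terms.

488/51

a_0 = 9: 9/1
a_1 = 1: 10/1
a_2 = 1: 19/2
a_3 = 3: 67/7
a_4 = 6: 421/44
a_5 = 1: 488/51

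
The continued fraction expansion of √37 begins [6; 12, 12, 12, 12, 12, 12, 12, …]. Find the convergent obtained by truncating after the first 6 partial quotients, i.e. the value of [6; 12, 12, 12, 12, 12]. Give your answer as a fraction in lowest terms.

1555849/255780

Start with 12.
12 + 1/(12/1) = 12 + 1/12 = 145/12
12 + 1/(145/12) = 12 + 12/145 = 1752/145
12 + 1/(1752/145) = 12 + 145/1752 = 21169/1752
12 + 1/(21169/1752) = 12 + 1752/21169 = 255780/21169
6 + 1/(255780/21169) = 6 + 21169/255780 = 1555849/255780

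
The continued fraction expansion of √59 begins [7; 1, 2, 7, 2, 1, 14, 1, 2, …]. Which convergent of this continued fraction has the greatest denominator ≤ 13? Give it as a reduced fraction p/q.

23/3

List convergents until the denominator exceeds the bound:
a_0 = 7: 7/1  (≤ bound)
a_1 = 1: 8/1  (≤ bound)
a_2 = 2: 23/3  (≤ bound)
a_3 = 7: 169/22  (> 13, stop)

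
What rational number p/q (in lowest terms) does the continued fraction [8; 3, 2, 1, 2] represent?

Start with 2.
1 + 1/(2/1) = 1 + 1/2 = 3/2
2 + 1/(3/2) = 2 + 2/3 = 8/3
3 + 1/(8/3) = 3 + 3/8 = 27/8
8 + 1/(27/8) = 8 + 8/27 = 224/27

224/27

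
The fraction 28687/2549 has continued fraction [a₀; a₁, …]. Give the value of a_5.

3

Run the Euclidean algorithm, recording each quotient:
⌊28687/2549⌋ = 11, remainder 648
⌊2549/648⌋ = 3, remainder 605
⌊648/605⌋ = 1, remainder 43
⌊605/43⌋ = 14, remainder 3
⌊43/3⌋ = 14, remainder 1
⌊3/1⌋ = 3, remainder 0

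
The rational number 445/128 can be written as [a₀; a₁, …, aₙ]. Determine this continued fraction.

[3; 2, 10, 6]

Apply division with remainder until the remainder is 0:
445 = 3·128 + 61, so a_0 = 3
128 = 2·61 + 6, so a_1 = 2
61 = 10·6 + 1, so a_2 = 10
6 = 6·1 + 0, so a_3 = 6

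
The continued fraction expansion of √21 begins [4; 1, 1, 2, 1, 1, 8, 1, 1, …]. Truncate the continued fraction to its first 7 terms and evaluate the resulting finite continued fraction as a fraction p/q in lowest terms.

Compute successive convergents:
a_0 = 4: 4/1
a_1 = 1: 5/1
a_2 = 1: 9/2
a_3 = 2: 23/5
a_4 = 1: 32/7
a_5 = 1: 55/12
a_6 = 8: 472/103

472/103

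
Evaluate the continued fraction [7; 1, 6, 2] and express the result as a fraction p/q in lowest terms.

118/15

a_0 = 7: 7/1
a_1 = 1: 8/1
a_2 = 6: 55/7
a_3 = 2: 118/15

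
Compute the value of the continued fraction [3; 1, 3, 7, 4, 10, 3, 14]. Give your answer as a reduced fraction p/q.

a_0 = 3: 3/1
a_1 = 1: 4/1
a_2 = 3: 15/4
a_3 = 7: 109/29
a_4 = 4: 451/120
a_5 = 10: 4619/1229
a_6 = 3: 14308/3807
a_7 = 14: 204931/54527

204931/54527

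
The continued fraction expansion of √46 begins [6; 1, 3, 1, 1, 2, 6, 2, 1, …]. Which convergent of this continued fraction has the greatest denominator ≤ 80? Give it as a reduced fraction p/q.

a_0 = 6: 6/1  (≤ bound)
a_1 = 1: 7/1  (≤ bound)
a_2 = 3: 27/4  (≤ bound)
a_3 = 1: 34/5  (≤ bound)
a_4 = 1: 61/9  (≤ bound)
a_5 = 2: 156/23  (≤ bound)
a_6 = 6: 997/147  (> 80, stop)

156/23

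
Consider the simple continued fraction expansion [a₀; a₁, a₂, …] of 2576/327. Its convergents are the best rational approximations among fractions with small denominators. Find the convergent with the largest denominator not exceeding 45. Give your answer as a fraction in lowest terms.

a_0 = 7: 7/1  (≤ bound)
a_1 = 1: 8/1  (≤ bound)
a_2 = 7: 63/8  (≤ bound)
a_3 = 5: 323/41  (≤ bound)
a_4 = 1: 386/49  (> 45, stop)

323/41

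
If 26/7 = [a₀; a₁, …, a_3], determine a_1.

Run the Euclidean algorithm, recording each quotient:
⌊26/7⌋ = 3, remainder 5
⌊7/5⌋ = 1, remainder 2

1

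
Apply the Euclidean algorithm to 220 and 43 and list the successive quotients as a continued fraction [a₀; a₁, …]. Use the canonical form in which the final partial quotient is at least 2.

⌊220/43⌋ = 5, remainder 5
⌊43/5⌋ = 8, remainder 3
⌊5/3⌋ = 1, remainder 2
⌊3/2⌋ = 1, remainder 1
⌊2/1⌋ = 2, remainder 0

[5; 8, 1, 1, 2]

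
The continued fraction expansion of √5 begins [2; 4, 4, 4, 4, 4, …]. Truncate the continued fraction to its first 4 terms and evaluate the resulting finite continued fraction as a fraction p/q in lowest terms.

Work from the innermost term outward:
Start with 4.
4 + 1/(4/1) = 4 + 1/4 = 17/4
4 + 1/(17/4) = 4 + 4/17 = 72/17
2 + 1/(72/17) = 2 + 17/72 = 161/72

161/72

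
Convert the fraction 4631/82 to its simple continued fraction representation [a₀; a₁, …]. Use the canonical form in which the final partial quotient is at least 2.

Run the Euclidean algorithm, recording each quotient:
4631 ÷ 82 → quotient 56, remainder 39
82 ÷ 39 → quotient 2, remainder 4
39 ÷ 4 → quotient 9, remainder 3
4 ÷ 3 → quotient 1, remainder 1
3 ÷ 1 → quotient 3, remainder 0

[56; 2, 9, 1, 3]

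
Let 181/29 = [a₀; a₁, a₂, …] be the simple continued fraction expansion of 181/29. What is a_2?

7

181 = 6·29 + 7, so a_0 = 6
29 = 4·7 + 1, so a_1 = 4
7 = 7·1 + 0, so a_2 = 7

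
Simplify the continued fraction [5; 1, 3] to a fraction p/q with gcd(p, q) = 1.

Start with 3.
1 + 1/(3/1) = 1 + 1/3 = 4/3
5 + 1/(4/3) = 5 + 3/4 = 23/4

23/4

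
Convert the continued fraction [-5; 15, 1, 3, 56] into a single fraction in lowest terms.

-17495/3544

a_0 = -5: -5/1
a_1 = 15: -74/15
a_2 = 1: -79/16
a_3 = 3: -311/63
a_4 = 56: -17495/3544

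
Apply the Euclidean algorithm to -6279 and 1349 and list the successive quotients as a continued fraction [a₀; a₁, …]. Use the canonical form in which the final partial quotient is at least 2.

[-5; 2, 1, 8, 1, 1, 24]

-6279 ÷ 1349 → quotient -5, remainder 466
1349 ÷ 466 → quotient 2, remainder 417
466 ÷ 417 → quotient 1, remainder 49
417 ÷ 49 → quotient 8, remainder 25
49 ÷ 25 → quotient 1, remainder 24
25 ÷ 24 → quotient 1, remainder 1
24 ÷ 1 → quotient 24, remainder 0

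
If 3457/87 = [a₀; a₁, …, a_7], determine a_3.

3457 ÷ 87 → quotient 39, remainder 64
87 ÷ 64 → quotient 1, remainder 23
64 ÷ 23 → quotient 2, remainder 18
23 ÷ 18 → quotient 1, remainder 5

1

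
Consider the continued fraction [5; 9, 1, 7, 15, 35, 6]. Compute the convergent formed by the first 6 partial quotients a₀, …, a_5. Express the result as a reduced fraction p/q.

a_0 = 5: 5/1
a_1 = 9: 46/9
a_2 = 1: 51/10
a_3 = 7: 403/79
a_4 = 15: 6096/1195
a_5 = 35: 213763/41904

213763/41904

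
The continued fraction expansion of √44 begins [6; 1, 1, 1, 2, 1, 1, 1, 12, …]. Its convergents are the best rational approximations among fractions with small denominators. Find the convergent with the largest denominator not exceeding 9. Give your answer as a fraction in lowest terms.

List convergents until the denominator exceeds the bound:
a_0 = 6: 6/1  (≤ bound)
a_1 = 1: 7/1  (≤ bound)
a_2 = 1: 13/2  (≤ bound)
a_3 = 1: 20/3  (≤ bound)
a_4 = 2: 53/8  (≤ bound)
a_5 = 1: 73/11  (> 9, stop)

53/8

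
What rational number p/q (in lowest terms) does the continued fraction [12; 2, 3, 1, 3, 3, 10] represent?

a_0 = 12: 12/1
a_1 = 2: 25/2
a_2 = 3: 87/7
a_3 = 1: 112/9
a_4 = 3: 423/34
a_5 = 3: 1381/111
a_6 = 10: 14233/1144

14233/1144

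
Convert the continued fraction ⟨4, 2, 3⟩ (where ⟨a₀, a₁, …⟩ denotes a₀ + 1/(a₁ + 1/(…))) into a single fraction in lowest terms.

31/7

Start with 3.
2 + 1/(3/1) = 2 + 1/3 = 7/3
4 + 1/(7/3) = 4 + 3/7 = 31/7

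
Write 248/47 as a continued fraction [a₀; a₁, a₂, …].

[5; 3, 1, 1, 1, 1, 2]

248 = 5·47 + 13, so a_0 = 5
47 = 3·13 + 8, so a_1 = 3
13 = 1·8 + 5, so a_2 = 1
8 = 1·5 + 3, so a_3 = 1
5 = 1·3 + 2, so a_4 = 1
3 = 1·2 + 1, so a_5 = 1
2 = 2·1 + 0, so a_6 = 2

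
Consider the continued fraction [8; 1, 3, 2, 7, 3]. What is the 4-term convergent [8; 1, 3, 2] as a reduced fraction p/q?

Starting at the tail and folding back:
Start with 2.
3 + 1/(2/1) = 3 + 1/2 = 7/2
1 + 1/(7/2) = 1 + 2/7 = 9/7
8 + 1/(9/7) = 8 + 7/9 = 79/9

79/9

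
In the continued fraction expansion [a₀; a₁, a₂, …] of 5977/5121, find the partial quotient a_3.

56

Repeatedly divide and take the remainder:
5977 ÷ 5121 → quotient 1, remainder 856
5121 ÷ 856 → quotient 5, remainder 841
856 ÷ 841 → quotient 1, remainder 15
841 ÷ 15 → quotient 56, remainder 1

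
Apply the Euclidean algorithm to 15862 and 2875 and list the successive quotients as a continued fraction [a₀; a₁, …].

[5; 1, 1, 14, 49, 2]

Repeatedly divide and take the remainder:
⌊15862/2875⌋ = 5, remainder 1487
⌊2875/1487⌋ = 1, remainder 1388
⌊1487/1388⌋ = 1, remainder 99
⌊1388/99⌋ = 14, remainder 2
⌊99/2⌋ = 49, remainder 1
⌊2/1⌋ = 2, remainder 0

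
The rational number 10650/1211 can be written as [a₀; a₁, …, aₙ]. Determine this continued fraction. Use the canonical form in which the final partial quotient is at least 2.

⌊10650/1211⌋ = 8, remainder 962
⌊1211/962⌋ = 1, remainder 249
⌊962/249⌋ = 3, remainder 215
⌊249/215⌋ = 1, remainder 34
⌊215/34⌋ = 6, remainder 11
⌊34/11⌋ = 3, remainder 1
⌊11/1⌋ = 11, remainder 0

[8; 1, 3, 1, 6, 3, 11]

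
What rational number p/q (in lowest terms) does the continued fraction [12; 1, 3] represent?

51/4

Start with 3.
1 + 1/(3/1) = 1 + 1/3 = 4/3
12 + 1/(4/3) = 12 + 3/4 = 51/4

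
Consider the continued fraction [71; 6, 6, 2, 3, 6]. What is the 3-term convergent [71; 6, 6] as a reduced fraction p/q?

2633/37

Starting at the tail and folding back:
Start with 6.
6 + 1/(6/1) = 6 + 1/6 = 37/6
71 + 1/(37/6) = 71 + 6/37 = 2633/37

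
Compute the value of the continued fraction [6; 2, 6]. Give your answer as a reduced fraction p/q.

84/13

a_0 = 6: 6/1
a_1 = 2: 13/2
a_2 = 6: 84/13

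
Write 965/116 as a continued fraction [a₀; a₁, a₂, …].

965 = 8·116 + 37, so a_0 = 8
116 = 3·37 + 5, so a_1 = 3
37 = 7·5 + 2, so a_2 = 7
5 = 2·2 + 1, so a_3 = 2
2 = 2·1 + 0, so a_4 = 2

[8; 3, 7, 2, 2]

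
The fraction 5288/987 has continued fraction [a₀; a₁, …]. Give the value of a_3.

3

Run the Euclidean algorithm, recording each quotient:
5288 ÷ 987 → quotient 5, remainder 353
987 ÷ 353 → quotient 2, remainder 281
353 ÷ 281 → quotient 1, remainder 72
281 ÷ 72 → quotient 3, remainder 65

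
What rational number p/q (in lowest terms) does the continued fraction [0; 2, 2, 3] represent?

Work from the innermost term outward:
Start with 3.
2 + 1/(3/1) = 2 + 1/3 = 7/3
2 + 1/(7/3) = 2 + 3/7 = 17/7
0 + 1/(17/7) = 0 + 7/17 = 7/17

7/17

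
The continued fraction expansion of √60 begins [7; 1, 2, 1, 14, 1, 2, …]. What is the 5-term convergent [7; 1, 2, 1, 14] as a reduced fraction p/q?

a_0 = 7: 7/1
a_1 = 1: 8/1
a_2 = 2: 23/3
a_3 = 1: 31/4
a_4 = 14: 457/59

457/59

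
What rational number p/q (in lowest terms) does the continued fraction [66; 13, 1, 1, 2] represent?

4493/68

Build up convergents one term at a time:
a_0 = 66: 66/1
a_1 = 13: 859/13
a_2 = 1: 925/14
a_3 = 1: 1784/27
a_4 = 2: 4493/68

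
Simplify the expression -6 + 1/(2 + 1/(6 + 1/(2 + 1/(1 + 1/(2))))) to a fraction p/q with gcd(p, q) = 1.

-609/110

Start with 2.
1 + 1/(2/1) = 1 + 1/2 = 3/2
2 + 1/(3/2) = 2 + 2/3 = 8/3
6 + 1/(8/3) = 6 + 3/8 = 51/8
2 + 1/(51/8) = 2 + 8/51 = 110/51
-6 + 1/(110/51) = -6 + 51/110 = -609/110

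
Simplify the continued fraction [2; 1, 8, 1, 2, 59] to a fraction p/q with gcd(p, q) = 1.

4985/1721

Start with 59.
2 + 1/(59/1) = 2 + 1/59 = 119/59
1 + 1/(119/59) = 1 + 59/119 = 178/119
8 + 1/(178/119) = 8 + 119/178 = 1543/178
1 + 1/(1543/178) = 1 + 178/1543 = 1721/1543
2 + 1/(1721/1543) = 2 + 1543/1721 = 4985/1721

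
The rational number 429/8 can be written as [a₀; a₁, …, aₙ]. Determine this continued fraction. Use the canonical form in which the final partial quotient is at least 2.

[53; 1, 1, 1, 2]

429 = 53·8 + 5, so a_0 = 53
8 = 1·5 + 3, so a_1 = 1
5 = 1·3 + 2, so a_2 = 1
3 = 1·2 + 1, so a_3 = 1
2 = 2·1 + 0, so a_4 = 2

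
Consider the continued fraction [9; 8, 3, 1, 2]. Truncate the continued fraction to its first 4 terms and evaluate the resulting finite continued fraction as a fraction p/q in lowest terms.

Starting at the tail and folding back:
Start with 1.
3 + 1/(1/1) = 3 + 1/1 = 4/1
8 + 1/(4/1) = 8 + 1/4 = 33/4
9 + 1/(33/4) = 9 + 4/33 = 301/33

301/33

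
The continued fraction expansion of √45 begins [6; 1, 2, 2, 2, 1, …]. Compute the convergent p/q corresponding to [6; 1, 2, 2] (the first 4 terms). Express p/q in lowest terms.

47/7

a_0 = 6: 6/1
a_1 = 1: 7/1
a_2 = 2: 20/3
a_3 = 2: 47/7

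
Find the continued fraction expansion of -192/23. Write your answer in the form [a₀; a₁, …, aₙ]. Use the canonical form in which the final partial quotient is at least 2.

-192 = -9·23 + 15, so a_0 = -9
23 = 1·15 + 8, so a_1 = 1
15 = 1·8 + 7, so a_2 = 1
8 = 1·7 + 1, so a_3 = 1
7 = 7·1 + 0, so a_4 = 7

[-9; 1, 1, 1, 7]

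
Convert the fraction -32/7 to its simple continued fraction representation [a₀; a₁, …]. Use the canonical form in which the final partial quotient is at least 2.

[-5; 2, 3]

-32 ÷ 7 → quotient -5, remainder 3
7 ÷ 3 → quotient 2, remainder 1
3 ÷ 1 → quotient 3, remainder 0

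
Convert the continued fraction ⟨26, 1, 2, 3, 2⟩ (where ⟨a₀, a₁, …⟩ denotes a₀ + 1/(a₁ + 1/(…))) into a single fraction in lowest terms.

614/23

Start with 2.
3 + 1/(2/1) = 3 + 1/2 = 7/2
2 + 1/(7/2) = 2 + 2/7 = 16/7
1 + 1/(16/7) = 1 + 7/16 = 23/16
26 + 1/(23/16) = 26 + 16/23 = 614/23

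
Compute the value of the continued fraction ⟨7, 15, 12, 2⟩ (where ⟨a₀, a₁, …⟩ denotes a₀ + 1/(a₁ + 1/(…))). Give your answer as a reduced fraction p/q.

2664/377

Start with 2.
12 + 1/(2/1) = 12 + 1/2 = 25/2
15 + 1/(25/2) = 15 + 2/25 = 377/25
7 + 1/(377/25) = 7 + 25/377 = 2664/377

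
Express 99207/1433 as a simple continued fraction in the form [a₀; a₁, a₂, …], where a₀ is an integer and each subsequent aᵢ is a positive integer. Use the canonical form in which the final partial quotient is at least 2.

99207 ÷ 1433 → quotient 69, remainder 330
1433 ÷ 330 → quotient 4, remainder 113
330 ÷ 113 → quotient 2, remainder 104
113 ÷ 104 → quotient 1, remainder 9
104 ÷ 9 → quotient 11, remainder 5
9 ÷ 5 → quotient 1, remainder 4
5 ÷ 4 → quotient 1, remainder 1
4 ÷ 1 → quotient 4, remainder 0

[69; 4, 2, 1, 11, 1, 1, 4]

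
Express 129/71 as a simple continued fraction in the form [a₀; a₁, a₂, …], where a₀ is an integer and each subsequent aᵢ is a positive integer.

129 = 1·71 + 58, so a_0 = 1
71 = 1·58 + 13, so a_1 = 1
58 = 4·13 + 6, so a_2 = 4
13 = 2·6 + 1, so a_3 = 2
6 = 6·1 + 0, so a_4 = 6

[1; 1, 4, 2, 6]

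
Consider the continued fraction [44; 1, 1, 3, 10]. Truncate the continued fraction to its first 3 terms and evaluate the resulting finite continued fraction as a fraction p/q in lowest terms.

89/2

Collapse the nested fraction from the inside out:
Start with 1.
1 + 1/(1/1) = 1 + 1/1 = 2/1
44 + 1/(2/1) = 44 + 1/2 = 89/2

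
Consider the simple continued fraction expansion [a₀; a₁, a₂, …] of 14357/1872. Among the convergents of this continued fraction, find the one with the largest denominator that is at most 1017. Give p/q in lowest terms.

3827/499

List convergents until the denominator exceeds the bound:
a_0 = 7: 7/1  (≤ bound)
a_1 = 1: 8/1  (≤ bound)
a_2 = 2: 23/3  (≤ bound)
a_3 = 41: 951/124  (≤ bound)
a_4 = 3: 2876/375  (≤ bound)
a_5 = 1: 3827/499  (≤ bound)
a_6 = 3: 14357/1872  (> 1017, stop)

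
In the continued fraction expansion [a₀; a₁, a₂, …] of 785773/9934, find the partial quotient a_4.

Repeatedly divide and take the remainder:
⌊785773/9934⌋ = 79, remainder 987
⌊9934/987⌋ = 10, remainder 64
⌊987/64⌋ = 15, remainder 27
⌊64/27⌋ = 2, remainder 10
⌊27/10⌋ = 2, remainder 7

2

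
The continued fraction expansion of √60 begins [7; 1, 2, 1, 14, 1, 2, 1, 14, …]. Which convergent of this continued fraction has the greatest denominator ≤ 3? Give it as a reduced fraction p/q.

List convergents until the denominator exceeds the bound:
a_0 = 7: 7/1  (≤ bound)
a_1 = 1: 8/1  (≤ bound)
a_2 = 2: 23/3  (≤ bound)
a_3 = 1: 31/4  (> 3, stop)

23/3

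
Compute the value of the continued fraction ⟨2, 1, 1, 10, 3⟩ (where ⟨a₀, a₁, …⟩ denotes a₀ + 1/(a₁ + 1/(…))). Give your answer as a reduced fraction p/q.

Start with 3.
10 + 1/(3/1) = 10 + 1/3 = 31/3
1 + 1/(31/3) = 1 + 3/31 = 34/31
1 + 1/(34/31) = 1 + 31/34 = 65/34
2 + 1/(65/34) = 2 + 34/65 = 164/65

164/65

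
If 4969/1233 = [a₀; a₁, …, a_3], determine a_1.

33

⌊4969/1233⌋ = 4, remainder 37
⌊1233/37⌋ = 33, remainder 12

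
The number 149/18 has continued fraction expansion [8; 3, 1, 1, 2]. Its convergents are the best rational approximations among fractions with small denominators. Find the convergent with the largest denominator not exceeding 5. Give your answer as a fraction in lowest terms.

a_0 = 8: 8/1  (≤ bound)
a_1 = 3: 25/3  (≤ bound)
a_2 = 1: 33/4  (≤ bound)
a_3 = 1: 58/7  (> 5, stop)

33/4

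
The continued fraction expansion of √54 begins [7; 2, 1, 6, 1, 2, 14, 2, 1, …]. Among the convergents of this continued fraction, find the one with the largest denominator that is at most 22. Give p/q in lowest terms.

147/20

a_0 = 7: 7/1  (≤ bound)
a_1 = 2: 15/2  (≤ bound)
a_2 = 1: 22/3  (≤ bound)
a_3 = 6: 147/20  (≤ bound)
a_4 = 1: 169/23  (> 22, stop)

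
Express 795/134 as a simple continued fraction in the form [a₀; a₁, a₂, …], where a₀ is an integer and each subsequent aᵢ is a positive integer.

Run the Euclidean algorithm, recording each quotient:
795 ÷ 134 → quotient 5, remainder 125
134 ÷ 125 → quotient 1, remainder 9
125 ÷ 9 → quotient 13, remainder 8
9 ÷ 8 → quotient 1, remainder 1
8 ÷ 1 → quotient 8, remainder 0

[5; 1, 13, 1, 8]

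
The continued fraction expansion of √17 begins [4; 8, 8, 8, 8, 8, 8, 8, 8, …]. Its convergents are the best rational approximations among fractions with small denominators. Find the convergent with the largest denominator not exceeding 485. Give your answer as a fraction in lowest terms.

a_0 = 4: 4/1  (≤ bound)
a_1 = 8: 33/8  (≤ bound)
a_2 = 8: 268/65  (≤ bound)
a_3 = 8: 2177/528  (> 485, stop)

268/65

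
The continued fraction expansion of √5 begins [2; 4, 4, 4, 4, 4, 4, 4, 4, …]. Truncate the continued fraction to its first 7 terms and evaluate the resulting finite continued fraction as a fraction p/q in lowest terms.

12238/5473

Collapse the nested fraction from the inside out:
Start with 4.
4 + 1/(4/1) = 4 + 1/4 = 17/4
4 + 1/(17/4) = 4 + 4/17 = 72/17
4 + 1/(72/17) = 4 + 17/72 = 305/72
4 + 1/(305/72) = 4 + 72/305 = 1292/305
4 + 1/(1292/305) = 4 + 305/1292 = 5473/1292
2 + 1/(5473/1292) = 2 + 1292/5473 = 12238/5473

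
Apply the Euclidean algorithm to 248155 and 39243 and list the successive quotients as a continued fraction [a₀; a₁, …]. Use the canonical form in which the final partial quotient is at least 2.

248155 = 6·39243 + 12697, so a_0 = 6
39243 = 3·12697 + 1152, so a_1 = 3
12697 = 11·1152 + 25, so a_2 = 11
1152 = 46·25 + 2, so a_3 = 46
25 = 12·2 + 1, so a_4 = 12
2 = 2·1 + 0, so a_5 = 2

[6; 3, 11, 46, 12, 2]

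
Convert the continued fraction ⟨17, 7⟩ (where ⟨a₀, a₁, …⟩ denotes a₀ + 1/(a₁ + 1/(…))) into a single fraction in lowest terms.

120/7

Start with 7.
17 + 1/(7/1) = 17 + 1/7 = 120/7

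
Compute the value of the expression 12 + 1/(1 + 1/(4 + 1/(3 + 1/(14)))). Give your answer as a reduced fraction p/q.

2934/229

Start with 14.
3 + 1/(14/1) = 3 + 1/14 = 43/14
4 + 1/(43/14) = 4 + 14/43 = 186/43
1 + 1/(186/43) = 1 + 43/186 = 229/186
12 + 1/(229/186) = 12 + 186/229 = 2934/229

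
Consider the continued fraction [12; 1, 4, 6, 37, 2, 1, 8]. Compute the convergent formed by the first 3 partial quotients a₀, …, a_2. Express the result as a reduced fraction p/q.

64/5

Work from the innermost term outward:
Start with 4.
1 + 1/(4/1) = 1 + 1/4 = 5/4
12 + 1/(5/4) = 12 + 4/5 = 64/5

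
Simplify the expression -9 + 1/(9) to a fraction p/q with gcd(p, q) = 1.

Build up convergents one term at a time:
a_0 = -9: -9/1
a_1 = 9: -80/9

-80/9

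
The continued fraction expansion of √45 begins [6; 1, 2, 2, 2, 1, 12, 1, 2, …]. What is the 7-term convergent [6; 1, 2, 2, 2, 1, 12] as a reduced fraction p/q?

Start with 12.
1 + 1/(12/1) = 1 + 1/12 = 13/12
2 + 1/(13/12) = 2 + 12/13 = 38/13
2 + 1/(38/13) = 2 + 13/38 = 89/38
2 + 1/(89/38) = 2 + 38/89 = 216/89
1 + 1/(216/89) = 1 + 89/216 = 305/216
6 + 1/(305/216) = 6 + 216/305 = 2046/305

2046/305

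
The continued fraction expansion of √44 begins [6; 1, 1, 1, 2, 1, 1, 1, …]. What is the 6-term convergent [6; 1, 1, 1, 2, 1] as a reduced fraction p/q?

73/11

Use the convergent recurrence hₖ = aₖ·hₖ₋₁ + hₖ₋₂ (and likewise for the denominators kₖ):
a_0 = 6: 6/1
a_1 = 1: 7/1
a_2 = 1: 13/2
a_3 = 1: 20/3
a_4 = 2: 53/8
a_5 = 1: 73/11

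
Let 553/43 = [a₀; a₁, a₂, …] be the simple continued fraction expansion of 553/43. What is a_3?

6

553 = 12·43 + 37, so a_0 = 12
43 = 1·37 + 6, so a_1 = 1
37 = 6·6 + 1, so a_2 = 6
6 = 6·1 + 0, so a_3 = 6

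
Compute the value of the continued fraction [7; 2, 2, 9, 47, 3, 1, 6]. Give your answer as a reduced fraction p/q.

445047/60107

Work from the innermost term outward:
Start with 6.
1 + 1/(6/1) = 1 + 1/6 = 7/6
3 + 1/(7/6) = 3 + 6/7 = 27/7
47 + 1/(27/7) = 47 + 7/27 = 1276/27
9 + 1/(1276/27) = 9 + 27/1276 = 11511/1276
2 + 1/(11511/1276) = 2 + 1276/11511 = 24298/11511
2 + 1/(24298/11511) = 2 + 11511/24298 = 60107/24298
7 + 1/(60107/24298) = 7 + 24298/60107 = 445047/60107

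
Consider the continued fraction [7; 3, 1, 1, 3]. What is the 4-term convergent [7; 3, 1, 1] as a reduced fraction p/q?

51/7

Start with 1.
1 + 1/(1/1) = 1 + 1/1 = 2/1
3 + 1/(2/1) = 3 + 1/2 = 7/2
7 + 1/(7/2) = 7 + 2/7 = 51/7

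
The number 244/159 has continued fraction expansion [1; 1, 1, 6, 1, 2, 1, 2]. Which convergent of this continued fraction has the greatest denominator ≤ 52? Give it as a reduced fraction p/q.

List convergents until the denominator exceeds the bound:
a_0 = 1: 1/1  (≤ bound)
a_1 = 1: 2/1  (≤ bound)
a_2 = 1: 3/2  (≤ bound)
a_3 = 6: 20/13  (≤ bound)
a_4 = 1: 23/15  (≤ bound)
a_5 = 2: 66/43  (≤ bound)
a_6 = 1: 89/58  (> 52, stop)

66/43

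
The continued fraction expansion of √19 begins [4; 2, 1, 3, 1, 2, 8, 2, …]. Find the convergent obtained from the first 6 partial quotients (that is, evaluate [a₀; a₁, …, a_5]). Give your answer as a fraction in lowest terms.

Collapse the nested fraction from the inside out:
Start with 2.
1 + 1/(2/1) = 1 + 1/2 = 3/2
3 + 1/(3/2) = 3 + 2/3 = 11/3
1 + 1/(11/3) = 1 + 3/11 = 14/11
2 + 1/(14/11) = 2 + 11/14 = 39/14
4 + 1/(39/14) = 4 + 14/39 = 170/39

170/39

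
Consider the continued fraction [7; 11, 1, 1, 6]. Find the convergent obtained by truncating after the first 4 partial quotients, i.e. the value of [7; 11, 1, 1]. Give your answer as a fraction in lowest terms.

Compute successive convergents:
a_0 = 7: 7/1
a_1 = 11: 78/11
a_2 = 1: 85/12
a_3 = 1: 163/23

163/23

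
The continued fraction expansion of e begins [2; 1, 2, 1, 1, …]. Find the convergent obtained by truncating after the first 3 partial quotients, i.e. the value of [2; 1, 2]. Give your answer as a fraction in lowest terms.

a_0 = 2: 2/1
a_1 = 1: 3/1
a_2 = 2: 8/3

8/3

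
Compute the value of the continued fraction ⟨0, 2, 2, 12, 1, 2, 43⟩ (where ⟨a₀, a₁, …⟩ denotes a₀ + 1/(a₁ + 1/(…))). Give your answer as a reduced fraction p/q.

3424/8495

Starting at the tail and folding back:
Start with 43.
2 + 1/(43/1) = 2 + 1/43 = 87/43
1 + 1/(87/43) = 1 + 43/87 = 130/87
12 + 1/(130/87) = 12 + 87/130 = 1647/130
2 + 1/(1647/130) = 2 + 130/1647 = 3424/1647
2 + 1/(3424/1647) = 2 + 1647/3424 = 8495/3424
0 + 1/(8495/3424) = 0 + 3424/8495 = 3424/8495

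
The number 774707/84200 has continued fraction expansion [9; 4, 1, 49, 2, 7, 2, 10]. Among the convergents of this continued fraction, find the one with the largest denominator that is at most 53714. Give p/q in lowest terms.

74002/8043

List convergents until the denominator exceeds the bound:
a_0 = 9: 9/1  (≤ bound)
a_1 = 4: 37/4  (≤ bound)
a_2 = 1: 46/5  (≤ bound)
a_3 = 49: 2291/249  (≤ bound)
a_4 = 2: 4628/503  (≤ bound)
a_5 = 7: 34687/3770  (≤ bound)
a_6 = 2: 74002/8043  (≤ bound)
a_7 = 10: 774707/84200  (> 53714, stop)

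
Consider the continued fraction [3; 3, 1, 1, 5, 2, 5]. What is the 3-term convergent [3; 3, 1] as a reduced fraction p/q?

Collapse the nested fraction from the inside out:
Start with 1.
3 + 1/(1/1) = 3 + 1/1 = 4/1
3 + 1/(4/1) = 3 + 1/4 = 13/4

13/4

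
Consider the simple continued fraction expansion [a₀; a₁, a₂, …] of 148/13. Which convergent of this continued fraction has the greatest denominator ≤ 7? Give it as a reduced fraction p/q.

a_0 = 11: 11/1  (≤ bound)
a_1 = 2: 23/2  (≤ bound)
a_2 = 1: 34/3  (≤ bound)
a_3 = 1: 57/5  (≤ bound)
a_4 = 2: 148/13  (> 7, stop)

57/5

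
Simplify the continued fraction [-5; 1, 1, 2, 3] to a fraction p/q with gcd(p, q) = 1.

-75/17

Work from the innermost term outward:
Start with 3.
2 + 1/(3/1) = 2 + 1/3 = 7/3
1 + 1/(7/3) = 1 + 3/7 = 10/7
1 + 1/(10/7) = 1 + 7/10 = 17/10
-5 + 1/(17/10) = -5 + 10/17 = -75/17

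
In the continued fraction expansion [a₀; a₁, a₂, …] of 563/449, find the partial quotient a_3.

⌊563/449⌋ = 1, remainder 114
⌊449/114⌋ = 3, remainder 107
⌊114/107⌋ = 1, remainder 7
⌊107/7⌋ = 15, remainder 2

15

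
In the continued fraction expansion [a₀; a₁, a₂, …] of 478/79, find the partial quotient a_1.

Apply division with remainder until the remainder is 0:
478 = 6·79 + 4, so a_0 = 6
79 = 19·4 + 3, so a_1 = 19

19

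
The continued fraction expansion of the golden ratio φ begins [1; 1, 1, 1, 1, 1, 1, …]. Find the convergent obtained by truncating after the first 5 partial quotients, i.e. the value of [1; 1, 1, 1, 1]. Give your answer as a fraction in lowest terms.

8/5

Build up convergents one term at a time:
a_0 = 1: 1/1
a_1 = 1: 2/1
a_2 = 1: 3/2
a_3 = 1: 5/3
a_4 = 1: 8/5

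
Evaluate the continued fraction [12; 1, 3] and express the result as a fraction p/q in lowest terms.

51/4

a_0 = 12: 12/1
a_1 = 1: 13/1
a_2 = 3: 51/4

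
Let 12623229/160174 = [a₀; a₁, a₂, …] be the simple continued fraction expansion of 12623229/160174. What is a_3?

4

⌊12623229/160174⌋ = 78, remainder 129657
⌊160174/129657⌋ = 1, remainder 30517
⌊129657/30517⌋ = 4, remainder 7589
⌊30517/7589⌋ = 4, remainder 161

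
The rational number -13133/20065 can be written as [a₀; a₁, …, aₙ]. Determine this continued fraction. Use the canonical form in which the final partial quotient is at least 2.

-13133 ÷ 20065 → quotient -1, remainder 6932
20065 ÷ 6932 → quotient 2, remainder 6201
6932 ÷ 6201 → quotient 1, remainder 731
6201 ÷ 731 → quotient 8, remainder 353
731 ÷ 353 → quotient 2, remainder 25
353 ÷ 25 → quotient 14, remainder 3
25 ÷ 3 → quotient 8, remainder 1
3 ÷ 1 → quotient 3, remainder 0

[-1; 2, 1, 8, 2, 14, 8, 3]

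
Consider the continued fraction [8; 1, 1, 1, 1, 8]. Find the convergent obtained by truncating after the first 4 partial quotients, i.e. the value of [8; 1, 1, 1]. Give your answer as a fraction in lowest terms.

26/3

a_0 = 8: 8/1
a_1 = 1: 9/1
a_2 = 1: 17/2
a_3 = 1: 26/3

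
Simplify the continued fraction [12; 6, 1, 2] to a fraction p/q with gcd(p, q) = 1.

Start with 2.
1 + 1/(2/1) = 1 + 1/2 = 3/2
6 + 1/(3/2) = 6 + 2/3 = 20/3
12 + 1/(20/3) = 12 + 3/20 = 243/20

243/20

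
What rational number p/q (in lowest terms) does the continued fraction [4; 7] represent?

29/7

Start with 7.
4 + 1/(7/1) = 4 + 1/7 = 29/7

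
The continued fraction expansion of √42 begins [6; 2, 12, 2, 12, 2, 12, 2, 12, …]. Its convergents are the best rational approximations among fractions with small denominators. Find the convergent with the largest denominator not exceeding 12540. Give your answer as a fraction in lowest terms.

List convergents until the denominator exceeds the bound:
a_0 = 6: 6/1  (≤ bound)
a_1 = 2: 13/2  (≤ bound)
a_2 = 12: 162/25  (≤ bound)
a_3 = 2: 337/52  (≤ bound)
a_4 = 12: 4206/649  (≤ bound)
a_5 = 2: 8749/1350  (≤ bound)
a_6 = 12: 109194/16849  (> 12540, stop)

8749/1350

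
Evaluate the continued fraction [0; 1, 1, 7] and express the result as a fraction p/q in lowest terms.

a_0 = 0: 0/1
a_1 = 1: 1/1
a_2 = 1: 1/2
a_3 = 7: 8/15

8/15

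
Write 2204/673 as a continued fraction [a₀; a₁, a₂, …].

[3; 3, 1, 1, 1, 3, 5, 3]

Run the Euclidean algorithm, recording each quotient:
⌊2204/673⌋ = 3, remainder 185
⌊673/185⌋ = 3, remainder 118
⌊185/118⌋ = 1, remainder 67
⌊118/67⌋ = 1, remainder 51
⌊67/51⌋ = 1, remainder 16
⌊51/16⌋ = 3, remainder 3
⌊16/3⌋ = 5, remainder 1
⌊3/1⌋ = 3, remainder 0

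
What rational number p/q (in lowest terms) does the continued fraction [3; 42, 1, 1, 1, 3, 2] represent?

Compute successive convergents:
a_0 = 3: 3/1
a_1 = 42: 127/42
a_2 = 1: 130/43
a_3 = 1: 257/85
a_4 = 1: 387/128
a_5 = 3: 1418/469
a_6 = 2: 3223/1066

3223/1066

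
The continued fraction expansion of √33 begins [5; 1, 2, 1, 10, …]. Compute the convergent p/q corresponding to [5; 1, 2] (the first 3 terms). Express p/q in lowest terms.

Work from the innermost term outward:
Start with 2.
1 + 1/(2/1) = 1 + 1/2 = 3/2
5 + 1/(3/2) = 5 + 2/3 = 17/3

17/3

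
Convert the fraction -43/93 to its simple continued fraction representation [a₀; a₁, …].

Apply division with remainder until the remainder is 0:
-43 = -1·93 + 50, so a_0 = -1
93 = 1·50 + 43, so a_1 = 1
50 = 1·43 + 7, so a_2 = 1
43 = 6·7 + 1, so a_3 = 6
7 = 7·1 + 0, so a_4 = 7

[-1; 1, 1, 6, 7]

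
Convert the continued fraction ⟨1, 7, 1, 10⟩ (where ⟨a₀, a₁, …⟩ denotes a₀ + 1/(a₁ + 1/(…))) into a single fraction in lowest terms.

98/87

Work from the innermost term outward:
Start with 10.
1 + 1/(10/1) = 1 + 1/10 = 11/10
7 + 1/(11/10) = 7 + 10/11 = 87/11
1 + 1/(87/11) = 1 + 11/87 = 98/87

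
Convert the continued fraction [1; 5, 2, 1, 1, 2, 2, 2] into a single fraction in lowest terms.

Work from the innermost term outward:
Start with 2.
2 + 1/(2/1) = 2 + 1/2 = 5/2
2 + 1/(5/2) = 2 + 2/5 = 12/5
1 + 1/(12/5) = 1 + 5/12 = 17/12
1 + 1/(17/12) = 1 + 12/17 = 29/17
2 + 1/(29/17) = 2 + 17/29 = 75/29
5 + 1/(75/29) = 5 + 29/75 = 404/75
1 + 1/(404/75) = 1 + 75/404 = 479/404

479/404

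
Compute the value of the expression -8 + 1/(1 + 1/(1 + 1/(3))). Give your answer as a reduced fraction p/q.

Work from the innermost term outward:
Start with 3.
1 + 1/(3/1) = 1 + 1/3 = 4/3
1 + 1/(4/3) = 1 + 3/4 = 7/4
-8 + 1/(7/4) = -8 + 4/7 = -52/7

-52/7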